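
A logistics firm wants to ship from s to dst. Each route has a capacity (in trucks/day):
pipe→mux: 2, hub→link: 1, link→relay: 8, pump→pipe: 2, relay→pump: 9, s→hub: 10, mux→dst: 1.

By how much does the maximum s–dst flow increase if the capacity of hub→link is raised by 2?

Original max flow = 1.
Even with extra capacity on hub→link, another cut of capacity 1 remains binding.
New max flow = 1. Increase = 0.

0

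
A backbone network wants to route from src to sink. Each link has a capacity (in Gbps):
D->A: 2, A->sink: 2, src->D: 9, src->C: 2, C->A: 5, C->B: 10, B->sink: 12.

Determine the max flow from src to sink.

4

Augment src->C->B->sink: bottleneck 2. Total 2.
Augment src->D->A->sink: bottleneck 2. Total 4.
No augmenting path remains in the residual graph.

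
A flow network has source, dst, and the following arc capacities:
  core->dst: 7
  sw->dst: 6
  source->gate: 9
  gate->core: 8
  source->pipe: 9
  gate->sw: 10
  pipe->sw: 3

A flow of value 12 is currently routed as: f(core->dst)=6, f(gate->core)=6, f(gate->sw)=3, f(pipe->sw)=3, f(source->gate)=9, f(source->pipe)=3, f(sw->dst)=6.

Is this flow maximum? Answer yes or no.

Residual reachable from source: {pipe, source}; dst is not reachable.
Saturated cut: source->gate, pipe->sw with total capacity 12 = current flow value. Flow is maximum.

Yes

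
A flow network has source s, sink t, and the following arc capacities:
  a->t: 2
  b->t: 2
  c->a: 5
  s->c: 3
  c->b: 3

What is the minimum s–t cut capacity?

3

Max flow = 3 (via 2 augmenting paths).
In the residual at optimum, the set reachable from s is {s}.
Cut edges: s->c (cap 3). Sum = 3.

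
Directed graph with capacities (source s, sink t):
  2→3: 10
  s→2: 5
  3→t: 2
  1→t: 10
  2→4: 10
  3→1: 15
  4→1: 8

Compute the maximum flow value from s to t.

Augment s→2→3→t: bottleneck 2. Total 2.
Augment s→2→4→1→t: bottleneck 3. Total 5.
No augmenting path remains in the residual graph.

5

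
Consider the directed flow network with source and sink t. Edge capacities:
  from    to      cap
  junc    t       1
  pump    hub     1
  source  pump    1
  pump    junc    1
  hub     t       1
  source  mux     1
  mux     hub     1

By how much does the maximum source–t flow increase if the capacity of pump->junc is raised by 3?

Original max flow = 2.
Edge pump->junc does not cross the min cut (source side {source}), so extra capacity there cannot help.
New max flow = 2. Increase = 0.

0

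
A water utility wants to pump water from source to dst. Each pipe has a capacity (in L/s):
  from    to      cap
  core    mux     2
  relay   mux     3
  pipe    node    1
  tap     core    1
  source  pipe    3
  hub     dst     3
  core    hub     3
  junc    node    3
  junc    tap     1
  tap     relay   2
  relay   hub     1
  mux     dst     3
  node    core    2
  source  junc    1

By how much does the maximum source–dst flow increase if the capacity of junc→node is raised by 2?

0

Original max flow = 2.
Edge junc→node does not cross the min cut (source side {pipe, source}), so extra capacity there cannot help.
New max flow = 2. Increase = 0.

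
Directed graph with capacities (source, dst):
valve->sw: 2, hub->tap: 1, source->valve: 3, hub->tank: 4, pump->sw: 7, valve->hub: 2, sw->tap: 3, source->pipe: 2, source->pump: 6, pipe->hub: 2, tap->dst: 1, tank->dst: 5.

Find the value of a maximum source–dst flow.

5

Augment source->valve->sw->tap->dst: bottleneck 1. Total 1.
Augment source->valve->hub->tank->dst: bottleneck 2. Total 3.
Augment source->pipe->hub->tank->dst: bottleneck 2. Total 5.
No augmenting path remains in the residual graph.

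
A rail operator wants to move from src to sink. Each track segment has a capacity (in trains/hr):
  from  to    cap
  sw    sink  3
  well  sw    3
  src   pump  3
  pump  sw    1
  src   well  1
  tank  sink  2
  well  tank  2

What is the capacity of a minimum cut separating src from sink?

2

Max flow = 2 (via 2 augmenting paths).
In the residual at optimum, the set reachable from src is {pump, src}.
Cut edges: src→well (cap 1), pump→sw (cap 1). Sum = 2.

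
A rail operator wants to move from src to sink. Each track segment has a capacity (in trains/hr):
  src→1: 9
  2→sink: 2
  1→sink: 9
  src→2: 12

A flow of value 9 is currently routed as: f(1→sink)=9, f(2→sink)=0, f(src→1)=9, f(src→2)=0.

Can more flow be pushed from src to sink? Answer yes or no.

Yes

Residual path src→2→sink has bottleneck 2 > 0.
Pushing 2 along it raises the flow to 11, so the given flow is not maximum.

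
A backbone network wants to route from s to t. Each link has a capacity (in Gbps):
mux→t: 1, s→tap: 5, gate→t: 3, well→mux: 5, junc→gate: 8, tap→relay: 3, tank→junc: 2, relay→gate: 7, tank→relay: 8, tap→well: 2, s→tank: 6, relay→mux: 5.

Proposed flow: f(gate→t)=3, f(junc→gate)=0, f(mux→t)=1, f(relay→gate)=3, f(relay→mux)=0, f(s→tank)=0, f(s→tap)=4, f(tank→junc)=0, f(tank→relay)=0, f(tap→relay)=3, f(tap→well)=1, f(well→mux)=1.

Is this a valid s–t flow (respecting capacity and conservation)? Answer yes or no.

Yes

Every edge has 0 ≤ f(e) ≤ cap(e).
At each intermediate node, inflow equals outflow.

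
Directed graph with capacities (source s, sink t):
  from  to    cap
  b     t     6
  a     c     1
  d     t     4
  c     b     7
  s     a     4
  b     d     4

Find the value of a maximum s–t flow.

Augment s→a→c→b→t: bottleneck 1. Total 1.
No augmenting path remains in the residual graph.

1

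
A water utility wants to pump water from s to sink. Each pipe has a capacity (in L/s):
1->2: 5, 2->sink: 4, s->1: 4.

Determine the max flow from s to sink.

Augment s->1->2->sink: bottleneck 4. Total 4.
No augmenting path remains in the residual graph.

4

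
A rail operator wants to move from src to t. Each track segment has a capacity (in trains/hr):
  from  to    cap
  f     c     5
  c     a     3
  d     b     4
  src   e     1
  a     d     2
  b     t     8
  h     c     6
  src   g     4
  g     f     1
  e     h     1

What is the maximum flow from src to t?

Augment src->g->f->c->a->d->b->t: bottleneck 1. Total 1.
Augment src->e->h->c->a->d->b->t: bottleneck 1. Total 2.
No augmenting path remains in the residual graph.

2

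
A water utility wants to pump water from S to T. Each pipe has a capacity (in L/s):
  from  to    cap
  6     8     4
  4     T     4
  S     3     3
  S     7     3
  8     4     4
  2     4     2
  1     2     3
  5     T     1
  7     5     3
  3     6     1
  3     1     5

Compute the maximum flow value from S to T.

4

Augment S->7->5->T: bottleneck 1. Total 1.
Augment S->3->1->2->4->T: bottleneck 2. Total 3.
Augment S->3->6->8->4->T: bottleneck 1. Total 4.
No augmenting path remains in the residual graph.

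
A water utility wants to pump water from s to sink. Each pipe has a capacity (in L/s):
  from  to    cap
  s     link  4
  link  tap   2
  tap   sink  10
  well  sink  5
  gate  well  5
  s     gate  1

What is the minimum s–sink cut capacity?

3

Max flow = 3 (via 2 augmenting paths).
In the residual at optimum, the set reachable from s is {link, s}.
Cut edges: link->tap (cap 2), s->gate (cap 1). Sum = 3.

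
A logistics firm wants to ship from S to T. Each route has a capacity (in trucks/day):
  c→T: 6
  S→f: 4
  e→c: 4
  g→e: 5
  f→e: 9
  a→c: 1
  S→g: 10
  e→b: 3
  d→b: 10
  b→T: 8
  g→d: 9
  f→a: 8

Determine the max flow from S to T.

13

Augment S→g→d→b→T: bottleneck 8. Total 8.
Augment S→g→e→c→T: bottleneck 2. Total 10.
Augment S→f→e→c→T: bottleneck 2. Total 12.
Augment S→f→a→c→T: bottleneck 1. Total 13.
No augmenting path remains in the residual graph.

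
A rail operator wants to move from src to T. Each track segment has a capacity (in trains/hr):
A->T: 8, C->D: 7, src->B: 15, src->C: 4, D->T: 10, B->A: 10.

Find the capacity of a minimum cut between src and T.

12

Max flow = 12 (via 2 augmenting paths).
In the residual at optimum, the set reachable from src is {A, B, src}.
Cut edges: src->C (cap 4), A->T (cap 8). Sum = 12.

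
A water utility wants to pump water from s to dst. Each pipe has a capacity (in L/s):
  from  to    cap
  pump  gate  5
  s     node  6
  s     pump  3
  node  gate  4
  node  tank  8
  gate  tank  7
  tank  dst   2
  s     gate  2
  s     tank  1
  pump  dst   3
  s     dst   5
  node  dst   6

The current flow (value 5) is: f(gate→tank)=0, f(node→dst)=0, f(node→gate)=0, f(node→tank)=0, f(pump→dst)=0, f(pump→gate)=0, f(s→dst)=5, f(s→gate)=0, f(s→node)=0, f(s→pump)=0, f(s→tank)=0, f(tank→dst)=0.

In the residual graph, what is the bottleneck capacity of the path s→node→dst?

Residual capacities along the path: s→node: 6, node→dst: 6.
Minimum is 6.

6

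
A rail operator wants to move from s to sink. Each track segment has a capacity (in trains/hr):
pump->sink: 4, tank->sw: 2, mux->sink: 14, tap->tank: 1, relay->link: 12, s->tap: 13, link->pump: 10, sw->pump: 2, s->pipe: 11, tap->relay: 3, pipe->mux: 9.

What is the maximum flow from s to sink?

13

Augment s->pipe->mux->sink: bottleneck 9. Total 9.
Augment s->tap->tank->sw->pump->sink: bottleneck 1. Total 10.
Augment s->tap->relay->link->pump->sink: bottleneck 3. Total 13.
No augmenting path remains in the residual graph.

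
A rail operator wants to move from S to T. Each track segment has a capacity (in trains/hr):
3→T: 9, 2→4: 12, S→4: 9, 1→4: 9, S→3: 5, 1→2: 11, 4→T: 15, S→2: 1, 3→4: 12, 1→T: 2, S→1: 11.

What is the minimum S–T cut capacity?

22

Max flow = 22 (via 4 augmenting paths).
In the residual at optimum, the set reachable from S is {1, 2, 4, S}.
Cut edges: S→3 (cap 5), 1→T (cap 2), 4→T (cap 15). Sum = 22.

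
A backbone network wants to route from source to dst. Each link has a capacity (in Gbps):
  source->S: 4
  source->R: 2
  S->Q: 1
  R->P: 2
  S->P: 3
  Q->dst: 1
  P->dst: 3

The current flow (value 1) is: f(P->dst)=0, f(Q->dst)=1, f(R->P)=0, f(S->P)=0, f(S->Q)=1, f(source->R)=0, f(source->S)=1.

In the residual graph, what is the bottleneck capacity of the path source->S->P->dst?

3

Residual capacities along the path: source->S: 3, S->P: 3, P->dst: 3.
Minimum is 3.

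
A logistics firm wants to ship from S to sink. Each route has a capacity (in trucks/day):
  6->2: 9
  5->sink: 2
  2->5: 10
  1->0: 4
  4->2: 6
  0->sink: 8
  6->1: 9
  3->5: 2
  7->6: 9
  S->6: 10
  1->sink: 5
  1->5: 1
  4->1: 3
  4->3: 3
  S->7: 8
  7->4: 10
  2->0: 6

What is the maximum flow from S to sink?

Augment S->6->1->sink: bottleneck 5. Total 5.
Augment S->6->1->5->sink: bottleneck 1. Total 6.
Augment S->6->1->0->sink: bottleneck 3. Total 9.
Augment S->6->2->5->sink: bottleneck 1. Total 10.
Augment S->7->4->1->0->sink: bottleneck 1. Total 11.
Augment S->7->4->2->0->sink: bottleneck 4. Total 15.
No augmenting path remains in the residual graph.

15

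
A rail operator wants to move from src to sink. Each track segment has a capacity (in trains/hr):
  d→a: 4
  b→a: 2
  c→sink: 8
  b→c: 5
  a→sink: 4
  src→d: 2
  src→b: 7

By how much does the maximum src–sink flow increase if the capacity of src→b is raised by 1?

Original max flow = 9.
Even with extra capacity on src→b, another cut of capacity 9 remains binding.
New max flow = 9. Increase = 0.

0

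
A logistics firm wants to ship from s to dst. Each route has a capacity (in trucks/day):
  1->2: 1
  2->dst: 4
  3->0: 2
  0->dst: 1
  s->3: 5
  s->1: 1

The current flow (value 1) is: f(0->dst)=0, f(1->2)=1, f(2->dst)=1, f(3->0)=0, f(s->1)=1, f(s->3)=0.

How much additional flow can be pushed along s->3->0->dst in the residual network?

Residual capacities along the path: s->3: 5, 3->0: 2, 0->dst: 1.
Minimum is 1.

1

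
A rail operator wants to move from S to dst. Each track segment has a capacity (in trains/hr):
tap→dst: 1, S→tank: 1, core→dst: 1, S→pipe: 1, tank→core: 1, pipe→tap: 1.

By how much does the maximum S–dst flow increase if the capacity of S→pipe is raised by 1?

0

Original max flow = 2.
Even with extra capacity on S→pipe, another cut of capacity 2 remains binding.
New max flow = 2. Increase = 0.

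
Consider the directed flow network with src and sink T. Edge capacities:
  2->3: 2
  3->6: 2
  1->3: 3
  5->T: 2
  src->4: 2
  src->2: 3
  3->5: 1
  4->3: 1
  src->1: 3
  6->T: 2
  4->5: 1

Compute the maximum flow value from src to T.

Augment src->4->5->T: bottleneck 1. Total 1.
Augment src->4->3->5->T: bottleneck 1. Total 2.
Augment src->1->3->6->T: bottleneck 2. Total 4.
No augmenting path remains in the residual graph.

4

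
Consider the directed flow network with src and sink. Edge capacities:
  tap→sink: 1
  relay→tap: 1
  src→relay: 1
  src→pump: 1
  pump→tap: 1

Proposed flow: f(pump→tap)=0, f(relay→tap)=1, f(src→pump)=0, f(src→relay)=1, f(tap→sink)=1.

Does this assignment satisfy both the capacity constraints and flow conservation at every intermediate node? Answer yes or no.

Yes

Every edge has 0 ≤ f(e) ≤ cap(e).
At each intermediate node, inflow equals outflow.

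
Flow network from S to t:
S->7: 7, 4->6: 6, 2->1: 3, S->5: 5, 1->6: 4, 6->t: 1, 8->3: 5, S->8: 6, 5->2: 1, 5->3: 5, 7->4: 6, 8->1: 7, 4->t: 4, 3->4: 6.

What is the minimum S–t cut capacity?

5

Max flow = 5 (via 2 augmenting paths).
In the residual at optimum, the set reachable from S is {1, 2, 3, 4, 5, 6, 7, 8, S}.
Cut edges: 4->t (cap 4), 6->t (cap 1). Sum = 5.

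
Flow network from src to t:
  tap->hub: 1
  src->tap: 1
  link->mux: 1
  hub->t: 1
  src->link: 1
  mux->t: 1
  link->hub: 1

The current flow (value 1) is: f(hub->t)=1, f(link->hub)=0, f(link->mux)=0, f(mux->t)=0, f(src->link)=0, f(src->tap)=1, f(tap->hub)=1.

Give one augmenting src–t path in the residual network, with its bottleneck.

src->link->mux->t, bottleneck 1

Residual along src->link->mux->t: src->link: 1, link->mux: 1, mux->t: 1.
Bottleneck = min = 1.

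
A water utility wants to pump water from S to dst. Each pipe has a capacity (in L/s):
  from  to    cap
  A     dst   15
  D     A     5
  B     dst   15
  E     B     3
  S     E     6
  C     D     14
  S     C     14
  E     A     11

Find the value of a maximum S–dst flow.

11

Augment S→E→B→dst: bottleneck 3. Total 3.
Augment S→E→A→dst: bottleneck 3. Total 6.
Augment S→C→D→A→dst: bottleneck 5. Total 11.
No augmenting path remains in the residual graph.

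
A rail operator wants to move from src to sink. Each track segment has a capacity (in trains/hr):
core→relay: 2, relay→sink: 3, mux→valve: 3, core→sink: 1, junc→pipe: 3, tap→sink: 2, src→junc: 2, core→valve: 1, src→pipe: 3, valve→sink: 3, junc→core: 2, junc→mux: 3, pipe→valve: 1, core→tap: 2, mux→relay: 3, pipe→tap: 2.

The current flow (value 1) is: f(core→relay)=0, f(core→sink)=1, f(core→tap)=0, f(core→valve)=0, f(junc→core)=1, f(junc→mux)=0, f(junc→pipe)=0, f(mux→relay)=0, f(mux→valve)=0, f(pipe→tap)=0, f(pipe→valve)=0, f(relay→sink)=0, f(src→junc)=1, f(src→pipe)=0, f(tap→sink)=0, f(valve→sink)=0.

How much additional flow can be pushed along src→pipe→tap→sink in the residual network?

Residual capacities along the path: src→pipe: 3, pipe→tap: 2, tap→sink: 2.
Minimum is 2.

2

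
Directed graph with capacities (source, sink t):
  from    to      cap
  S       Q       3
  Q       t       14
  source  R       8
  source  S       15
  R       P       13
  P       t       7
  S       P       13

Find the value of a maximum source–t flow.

10

Augment source→S→Q→t: bottleneck 3. Total 3.
Augment source→S→P→t: bottleneck 7. Total 10.
No augmenting path remains in the residual graph.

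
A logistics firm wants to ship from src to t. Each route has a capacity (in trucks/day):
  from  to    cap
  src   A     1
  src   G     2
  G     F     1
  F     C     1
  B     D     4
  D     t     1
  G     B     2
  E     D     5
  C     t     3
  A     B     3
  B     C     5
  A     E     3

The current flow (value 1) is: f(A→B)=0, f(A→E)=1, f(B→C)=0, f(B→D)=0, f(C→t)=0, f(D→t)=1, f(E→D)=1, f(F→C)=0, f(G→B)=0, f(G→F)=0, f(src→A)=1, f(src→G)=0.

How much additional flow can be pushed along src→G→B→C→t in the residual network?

2

Residual capacities along the path: src→G: 2, G→B: 2, B→C: 5, C→t: 3.
Minimum is 2.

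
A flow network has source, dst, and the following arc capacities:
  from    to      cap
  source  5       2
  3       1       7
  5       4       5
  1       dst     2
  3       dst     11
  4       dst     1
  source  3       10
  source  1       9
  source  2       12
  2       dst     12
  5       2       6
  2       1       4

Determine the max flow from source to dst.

25

Augment source→3→dst: bottleneck 10. Total 10.
Augment source→2→dst: bottleneck 12. Total 22.
Augment source→1→dst: bottleneck 2. Total 24.
Augment source→5→4→dst: bottleneck 1. Total 25.
No augmenting path remains in the residual graph.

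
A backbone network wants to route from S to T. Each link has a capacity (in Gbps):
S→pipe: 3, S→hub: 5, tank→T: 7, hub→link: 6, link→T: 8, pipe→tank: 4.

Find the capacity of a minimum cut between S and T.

8

Max flow = 8 (via 2 augmenting paths).
In the residual at optimum, the set reachable from S is {S}.
Cut edges: S→pipe (cap 3), S→hub (cap 5). Sum = 8.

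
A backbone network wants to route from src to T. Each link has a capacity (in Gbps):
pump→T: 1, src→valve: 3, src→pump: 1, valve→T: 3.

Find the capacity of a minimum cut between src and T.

Max flow = 4 (via 2 augmenting paths).
In the residual at optimum, the set reachable from src is {src}.
Cut edges: src→pump (cap 1), src→valve (cap 3). Sum = 4.

4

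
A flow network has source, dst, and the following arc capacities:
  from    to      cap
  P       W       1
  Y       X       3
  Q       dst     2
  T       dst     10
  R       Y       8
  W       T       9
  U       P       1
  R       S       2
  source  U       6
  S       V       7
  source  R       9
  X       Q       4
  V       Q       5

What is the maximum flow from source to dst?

Augment source→U→P→W→T→dst: bottleneck 1. Total 1.
Augment source→R→Y→X→Q→dst: bottleneck 2. Total 3.
No augmenting path remains in the residual graph.

3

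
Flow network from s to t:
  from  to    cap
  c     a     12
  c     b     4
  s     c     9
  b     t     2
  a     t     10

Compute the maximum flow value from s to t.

9

Augment s→c→a→t: bottleneck 9. Total 9.
No augmenting path remains in the residual graph.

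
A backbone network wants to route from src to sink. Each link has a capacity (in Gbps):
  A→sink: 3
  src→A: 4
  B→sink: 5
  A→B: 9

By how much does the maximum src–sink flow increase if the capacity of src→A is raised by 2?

Original max flow = 4.
After raising cap(src→A), augmenting paths through that edge carry 2 more units.
New max flow = 6. Increase = 2.

2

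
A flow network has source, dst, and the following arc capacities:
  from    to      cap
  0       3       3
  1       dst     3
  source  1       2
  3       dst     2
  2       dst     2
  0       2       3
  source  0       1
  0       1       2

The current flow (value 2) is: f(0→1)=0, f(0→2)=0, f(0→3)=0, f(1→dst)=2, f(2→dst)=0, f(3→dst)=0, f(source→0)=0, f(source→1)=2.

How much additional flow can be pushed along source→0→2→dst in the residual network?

1

Residual capacities along the path: source→0: 1, 0→2: 3, 2→dst: 2.
Minimum is 1.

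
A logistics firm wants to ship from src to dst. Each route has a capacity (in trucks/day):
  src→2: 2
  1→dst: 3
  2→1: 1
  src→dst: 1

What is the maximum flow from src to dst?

Augment src→dst: bottleneck 1. Total 1.
Augment src→2→1→dst: bottleneck 1. Total 2.
No augmenting path remains in the residual graph.

2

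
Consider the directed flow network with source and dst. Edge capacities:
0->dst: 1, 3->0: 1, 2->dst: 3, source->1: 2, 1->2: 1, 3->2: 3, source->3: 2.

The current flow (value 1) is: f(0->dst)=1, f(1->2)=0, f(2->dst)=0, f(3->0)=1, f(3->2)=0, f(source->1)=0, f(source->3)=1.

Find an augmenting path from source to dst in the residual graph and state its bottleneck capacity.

source->3->2->dst, bottleneck 1

Residual along source->3->2->dst: source->3: 1, 3->2: 3, 2->dst: 3.
Bottleneck = min = 1.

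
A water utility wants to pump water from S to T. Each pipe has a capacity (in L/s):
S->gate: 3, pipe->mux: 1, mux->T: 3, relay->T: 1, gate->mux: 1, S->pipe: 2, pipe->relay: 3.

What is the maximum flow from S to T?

Augment S->gate->mux->T: bottleneck 1. Total 1.
Augment S->pipe->mux->T: bottleneck 1. Total 2.
Augment S->pipe->relay->T: bottleneck 1. Total 3.
No augmenting path remains in the residual graph.

3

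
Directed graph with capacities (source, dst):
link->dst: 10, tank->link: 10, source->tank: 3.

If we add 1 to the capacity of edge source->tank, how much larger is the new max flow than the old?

Original max flow = 3.
After raising cap(source->tank), augmenting paths through that edge carry 1 more unit.
New max flow = 4. Increase = 1.

1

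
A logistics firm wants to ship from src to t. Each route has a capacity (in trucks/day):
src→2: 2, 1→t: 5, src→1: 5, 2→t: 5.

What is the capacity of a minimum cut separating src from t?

7

Max flow = 7 (via 2 augmenting paths).
In the residual at optimum, the set reachable from src is {src}.
Cut edges: src→2 (cap 2), src→1 (cap 5). Sum = 7.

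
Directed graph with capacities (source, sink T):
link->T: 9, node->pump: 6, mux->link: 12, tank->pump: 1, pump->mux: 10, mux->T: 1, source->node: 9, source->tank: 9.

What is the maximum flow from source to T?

7

Augment source->tank->pump->mux->T: bottleneck 1. Total 1.
Augment source->node->pump->mux->link->T: bottleneck 6. Total 7.
No augmenting path remains in the residual graph.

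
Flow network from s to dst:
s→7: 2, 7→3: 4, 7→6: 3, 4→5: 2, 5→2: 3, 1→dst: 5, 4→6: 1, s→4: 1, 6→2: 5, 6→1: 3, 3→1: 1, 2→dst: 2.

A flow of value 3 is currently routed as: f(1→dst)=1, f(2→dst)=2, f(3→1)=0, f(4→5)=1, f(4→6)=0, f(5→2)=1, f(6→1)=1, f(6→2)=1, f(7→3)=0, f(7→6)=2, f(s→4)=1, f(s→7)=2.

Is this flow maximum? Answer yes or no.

Residual reachable from s: {s}; dst is not reachable.
Saturated cut: s→4, s→7 with total capacity 3 = current flow value. Flow is maximum.

Yes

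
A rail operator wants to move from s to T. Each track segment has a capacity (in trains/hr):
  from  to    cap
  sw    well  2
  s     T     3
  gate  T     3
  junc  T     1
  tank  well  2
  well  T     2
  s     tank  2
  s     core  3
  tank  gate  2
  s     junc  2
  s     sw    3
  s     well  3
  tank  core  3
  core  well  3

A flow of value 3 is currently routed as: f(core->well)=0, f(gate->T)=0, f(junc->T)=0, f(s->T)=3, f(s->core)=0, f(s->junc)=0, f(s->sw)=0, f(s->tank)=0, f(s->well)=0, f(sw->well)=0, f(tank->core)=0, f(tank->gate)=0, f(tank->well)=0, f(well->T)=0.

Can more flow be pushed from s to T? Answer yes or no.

Residual path s->junc->T has bottleneck 1 > 0.
Pushing 1 along it raises the flow to 4, so the given flow is not maximum.

Yes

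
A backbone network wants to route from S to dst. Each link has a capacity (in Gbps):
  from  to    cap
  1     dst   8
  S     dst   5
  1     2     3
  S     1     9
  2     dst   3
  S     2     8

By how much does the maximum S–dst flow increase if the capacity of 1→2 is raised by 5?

0

Original max flow = 16.
Edge 1→2 does not cross the min cut (source side {1, 2, S}), so extra capacity there cannot help.
New max flow = 16. Increase = 0.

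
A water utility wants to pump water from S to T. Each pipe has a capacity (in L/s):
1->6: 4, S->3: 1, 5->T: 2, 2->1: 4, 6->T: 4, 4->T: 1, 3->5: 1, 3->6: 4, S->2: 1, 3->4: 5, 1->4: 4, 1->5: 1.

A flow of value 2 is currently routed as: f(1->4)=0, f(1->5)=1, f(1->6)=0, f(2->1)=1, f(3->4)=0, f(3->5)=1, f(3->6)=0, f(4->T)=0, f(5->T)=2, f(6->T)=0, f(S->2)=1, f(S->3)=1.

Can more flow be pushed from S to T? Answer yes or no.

No

Residual reachable from S: {S}; T is not reachable.
Saturated cut: S->2, S->3 with total capacity 2 = current flow value. Flow is maximum.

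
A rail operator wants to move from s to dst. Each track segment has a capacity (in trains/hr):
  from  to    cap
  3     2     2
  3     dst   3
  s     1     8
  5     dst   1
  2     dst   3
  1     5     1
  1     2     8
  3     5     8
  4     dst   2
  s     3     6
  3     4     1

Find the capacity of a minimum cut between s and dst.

8

Max flow = 8 (via 4 augmenting paths).
In the residual at optimum, the set reachable from s is {1, 2, 3, 5, s}.
Cut edges: 3→4 (cap 1), 3→dst (cap 3), 5→dst (cap 1), 2→dst (cap 3). Sum = 8.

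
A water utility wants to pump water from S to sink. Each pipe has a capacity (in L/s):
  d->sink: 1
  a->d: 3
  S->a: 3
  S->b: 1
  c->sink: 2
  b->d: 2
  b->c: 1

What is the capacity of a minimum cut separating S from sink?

Max flow = 2 (via 2 augmenting paths).
In the residual at optimum, the set reachable from S is {S, a, d}.
Cut edges: S->b (cap 1), d->sink (cap 1). Sum = 2.

2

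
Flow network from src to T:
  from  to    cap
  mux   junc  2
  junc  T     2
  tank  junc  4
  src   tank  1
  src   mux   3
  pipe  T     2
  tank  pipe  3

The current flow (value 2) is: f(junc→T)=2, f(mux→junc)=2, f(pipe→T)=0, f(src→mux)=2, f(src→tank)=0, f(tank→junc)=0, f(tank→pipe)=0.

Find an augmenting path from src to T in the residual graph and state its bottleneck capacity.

Residual along src→tank→pipe→T: src→tank: 1, tank→pipe: 3, pipe→T: 2.
Bottleneck = min = 1.

src→tank→pipe→T, bottleneck 1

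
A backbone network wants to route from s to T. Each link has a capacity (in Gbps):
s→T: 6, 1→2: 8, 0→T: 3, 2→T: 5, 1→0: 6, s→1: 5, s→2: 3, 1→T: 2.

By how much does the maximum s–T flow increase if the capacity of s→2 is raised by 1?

1

Original max flow = 14.
After raising cap(s→2), augmenting paths through that edge carry 1 more unit.
New max flow = 15. Increase = 1.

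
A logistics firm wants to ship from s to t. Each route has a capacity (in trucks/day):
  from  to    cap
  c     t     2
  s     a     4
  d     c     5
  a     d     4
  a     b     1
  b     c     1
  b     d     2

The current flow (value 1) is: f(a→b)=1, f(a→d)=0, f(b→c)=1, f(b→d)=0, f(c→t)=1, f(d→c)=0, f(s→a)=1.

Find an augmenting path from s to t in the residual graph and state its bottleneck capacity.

Residual along s→a→d→c→t: s→a: 3, a→d: 4, d→c: 5, c→t: 1.
Bottleneck = min = 1.

s→a→d→c→t, bottleneck 1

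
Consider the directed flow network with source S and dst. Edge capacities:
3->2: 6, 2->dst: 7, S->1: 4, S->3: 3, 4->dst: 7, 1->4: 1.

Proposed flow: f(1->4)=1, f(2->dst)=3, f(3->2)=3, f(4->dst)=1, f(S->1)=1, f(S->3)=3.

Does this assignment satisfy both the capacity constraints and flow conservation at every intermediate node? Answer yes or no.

Yes

Every edge has 0 ≤ f(e) ≤ cap(e).
At each intermediate node, inflow equals outflow.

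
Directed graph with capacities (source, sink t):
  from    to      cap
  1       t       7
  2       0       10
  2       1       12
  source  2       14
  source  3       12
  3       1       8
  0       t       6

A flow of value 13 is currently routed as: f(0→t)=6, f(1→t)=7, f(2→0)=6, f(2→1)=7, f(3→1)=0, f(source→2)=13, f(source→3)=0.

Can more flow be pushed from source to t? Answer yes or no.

No

Residual reachable from source: {0, 1, 2, 3, source}; t is not reachable.
Saturated cut: 0→t, 1→t with total capacity 13 = current flow value. Flow is maximum.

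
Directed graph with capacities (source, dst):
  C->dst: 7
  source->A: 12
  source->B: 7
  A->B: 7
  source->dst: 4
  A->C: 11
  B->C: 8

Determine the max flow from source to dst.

11

Augment source->dst: bottleneck 4. Total 4.
Augment source->A->C->dst: bottleneck 7. Total 11.
No augmenting path remains in the residual graph.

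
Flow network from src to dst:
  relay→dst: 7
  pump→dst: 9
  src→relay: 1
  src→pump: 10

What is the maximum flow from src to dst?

10

Augment src→pump→dst: bottleneck 9. Total 9.
Augment src→relay→dst: bottleneck 1. Total 10.
No augmenting path remains in the residual graph.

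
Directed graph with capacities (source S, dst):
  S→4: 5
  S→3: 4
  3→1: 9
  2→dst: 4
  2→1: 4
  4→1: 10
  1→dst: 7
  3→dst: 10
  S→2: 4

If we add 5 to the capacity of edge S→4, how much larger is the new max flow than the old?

2

Original max flow = 13.
After raising cap(S→4), augmenting paths through that edge carry 2 more units.
New max flow = 15. Increase = 2.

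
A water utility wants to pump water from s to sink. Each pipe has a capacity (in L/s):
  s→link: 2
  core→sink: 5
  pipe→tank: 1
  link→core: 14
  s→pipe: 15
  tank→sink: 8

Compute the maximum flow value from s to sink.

Augment s→pipe→tank→sink: bottleneck 1. Total 1.
Augment s→link→core→sink: bottleneck 2. Total 3.
No augmenting path remains in the residual graph.

3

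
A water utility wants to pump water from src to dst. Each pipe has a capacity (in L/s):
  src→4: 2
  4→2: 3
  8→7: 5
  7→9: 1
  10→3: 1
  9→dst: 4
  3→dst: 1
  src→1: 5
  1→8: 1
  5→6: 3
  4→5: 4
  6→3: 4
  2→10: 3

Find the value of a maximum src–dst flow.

2

Augment src→4→5→6→3→dst: bottleneck 1. Total 1.
Augment src→1→8→7→9→dst: bottleneck 1. Total 2.
No augmenting path remains in the residual graph.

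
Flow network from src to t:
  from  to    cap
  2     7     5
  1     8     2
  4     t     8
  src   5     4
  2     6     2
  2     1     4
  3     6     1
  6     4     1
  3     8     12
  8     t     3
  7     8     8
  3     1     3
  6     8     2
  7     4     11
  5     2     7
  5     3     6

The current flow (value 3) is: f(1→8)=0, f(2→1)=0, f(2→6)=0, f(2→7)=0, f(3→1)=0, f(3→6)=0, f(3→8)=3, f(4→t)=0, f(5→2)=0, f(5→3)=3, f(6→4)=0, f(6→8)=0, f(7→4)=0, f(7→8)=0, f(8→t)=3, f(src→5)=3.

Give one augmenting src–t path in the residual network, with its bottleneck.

src→5→3→6→4→t, bottleneck 1

Residual along src→5→3→6→4→t: src→5: 1, 5→3: 3, 3→6: 1, 6→4: 1, 4→t: 8.
Bottleneck = min = 1.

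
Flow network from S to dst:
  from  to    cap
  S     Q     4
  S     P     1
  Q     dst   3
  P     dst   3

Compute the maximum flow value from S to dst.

4

Augment S->P->dst: bottleneck 1. Total 1.
Augment S->Q->dst: bottleneck 3. Total 4.
No augmenting path remains in the residual graph.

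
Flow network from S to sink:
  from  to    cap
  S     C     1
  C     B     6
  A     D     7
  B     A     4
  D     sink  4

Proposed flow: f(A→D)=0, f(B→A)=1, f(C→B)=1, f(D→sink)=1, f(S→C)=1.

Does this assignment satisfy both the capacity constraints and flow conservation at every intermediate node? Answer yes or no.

No

Conservation fails at A: inflow 1 ≠ outflow 0.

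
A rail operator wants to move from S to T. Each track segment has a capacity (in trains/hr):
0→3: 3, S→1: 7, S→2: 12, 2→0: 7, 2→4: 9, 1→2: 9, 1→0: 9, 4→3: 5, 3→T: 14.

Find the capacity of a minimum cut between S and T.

8

Max flow = 8 (via 2 augmenting paths).
In the residual at optimum, the set reachable from S is {0, 1, 2, 4, S}.
Cut edges: 0→3 (cap 3), 4→3 (cap 5). Sum = 8.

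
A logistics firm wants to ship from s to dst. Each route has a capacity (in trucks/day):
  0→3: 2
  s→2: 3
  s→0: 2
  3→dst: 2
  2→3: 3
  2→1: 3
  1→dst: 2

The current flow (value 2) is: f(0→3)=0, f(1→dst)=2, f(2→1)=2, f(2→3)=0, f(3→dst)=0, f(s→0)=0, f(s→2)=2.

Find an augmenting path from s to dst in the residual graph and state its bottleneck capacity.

s→2→3→dst, bottleneck 1

Residual along s→2→3→dst: s→2: 1, 2→3: 3, 3→dst: 2.
Bottleneck = min = 1.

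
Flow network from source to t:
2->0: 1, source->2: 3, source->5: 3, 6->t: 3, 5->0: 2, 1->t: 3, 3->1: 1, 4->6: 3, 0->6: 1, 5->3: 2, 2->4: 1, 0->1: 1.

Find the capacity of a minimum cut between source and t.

4

Max flow = 4 (via 4 augmenting paths).
In the residual at optimum, the set reachable from source is {0, 2, 3, 5, source}.
Cut edges: 2->4 (cap 1), 0->6 (cap 1), 0->1 (cap 1), 3->1 (cap 1). Sum = 4.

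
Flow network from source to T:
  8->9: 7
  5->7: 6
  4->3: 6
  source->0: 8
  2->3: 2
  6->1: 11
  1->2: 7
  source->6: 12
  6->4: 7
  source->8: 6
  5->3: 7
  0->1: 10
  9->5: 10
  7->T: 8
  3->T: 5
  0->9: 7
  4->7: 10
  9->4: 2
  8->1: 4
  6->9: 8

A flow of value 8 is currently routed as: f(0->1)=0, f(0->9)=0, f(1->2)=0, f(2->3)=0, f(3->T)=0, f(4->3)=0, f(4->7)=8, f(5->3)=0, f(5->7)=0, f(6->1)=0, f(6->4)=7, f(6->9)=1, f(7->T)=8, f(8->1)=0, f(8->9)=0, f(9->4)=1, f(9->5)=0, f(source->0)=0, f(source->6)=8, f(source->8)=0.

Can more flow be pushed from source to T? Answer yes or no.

Yes

Residual path source->6->9->4->3->T has bottleneck 1 > 0.
Pushing 1 along it raises the flow to 9, so the given flow is not maximum.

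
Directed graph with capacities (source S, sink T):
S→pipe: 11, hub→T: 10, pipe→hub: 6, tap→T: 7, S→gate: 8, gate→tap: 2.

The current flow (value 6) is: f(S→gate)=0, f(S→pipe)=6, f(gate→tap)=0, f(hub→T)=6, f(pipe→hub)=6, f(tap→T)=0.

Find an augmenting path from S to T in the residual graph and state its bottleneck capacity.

S→gate→tap→T, bottleneck 2

Residual along S→gate→tap→T: S→gate: 8, gate→tap: 2, tap→T: 7.
Bottleneck = min = 2.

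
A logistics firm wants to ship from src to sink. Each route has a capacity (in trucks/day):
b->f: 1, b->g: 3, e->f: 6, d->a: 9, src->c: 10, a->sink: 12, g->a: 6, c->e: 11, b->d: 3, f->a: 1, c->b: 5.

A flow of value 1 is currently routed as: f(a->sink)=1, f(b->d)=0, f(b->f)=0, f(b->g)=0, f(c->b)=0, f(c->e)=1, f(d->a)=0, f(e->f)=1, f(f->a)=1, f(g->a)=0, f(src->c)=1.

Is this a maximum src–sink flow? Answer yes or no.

No

Residual path src->c->b->g->a->sink has bottleneck 3 > 0.
Pushing 3 along it raises the flow to 4, so the given flow is not maximum.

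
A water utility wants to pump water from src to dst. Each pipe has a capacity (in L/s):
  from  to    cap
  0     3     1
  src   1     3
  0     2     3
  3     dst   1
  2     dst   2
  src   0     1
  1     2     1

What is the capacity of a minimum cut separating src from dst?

Max flow = 2 (via 2 augmenting paths).
In the residual at optimum, the set reachable from src is {1, src}.
Cut edges: src→0 (cap 1), 1→2 (cap 1). Sum = 2.

2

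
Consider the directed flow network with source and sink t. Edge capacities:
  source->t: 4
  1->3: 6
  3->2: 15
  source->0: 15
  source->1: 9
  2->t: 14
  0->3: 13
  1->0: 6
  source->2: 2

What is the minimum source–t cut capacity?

18

Max flow = 18 (via 4 augmenting paths).
In the residual at optimum, the set reachable from source is {0, 1, 2, 3, source}.
Cut edges: source->t (cap 4), 2->t (cap 14). Sum = 18.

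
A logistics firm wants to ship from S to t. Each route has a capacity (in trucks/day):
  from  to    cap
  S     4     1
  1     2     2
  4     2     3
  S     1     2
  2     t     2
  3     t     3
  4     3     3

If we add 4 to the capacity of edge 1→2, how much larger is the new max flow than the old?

0

Original max flow = 3.
Edge 1→2 does not cross the min cut (source side {S}), so extra capacity there cannot help.
New max flow = 3. Increase = 0.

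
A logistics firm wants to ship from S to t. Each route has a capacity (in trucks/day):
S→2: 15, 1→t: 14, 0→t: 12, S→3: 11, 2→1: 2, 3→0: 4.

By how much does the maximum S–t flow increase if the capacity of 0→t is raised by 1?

Original max flow = 6.
Edge 0→t does not cross the min cut (source side {2, 3, S}), so extra capacity there cannot help.
New max flow = 6. Increase = 0.

0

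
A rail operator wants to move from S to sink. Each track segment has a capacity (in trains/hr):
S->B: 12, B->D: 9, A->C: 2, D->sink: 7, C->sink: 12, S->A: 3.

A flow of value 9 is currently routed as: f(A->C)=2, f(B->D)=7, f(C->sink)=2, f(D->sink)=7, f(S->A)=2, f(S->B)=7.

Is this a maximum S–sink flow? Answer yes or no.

Yes

Residual reachable from S: {A, B, D, S}; sink is not reachable.
Saturated cut: A->C, D->sink with total capacity 9 = current flow value. Flow is maximum.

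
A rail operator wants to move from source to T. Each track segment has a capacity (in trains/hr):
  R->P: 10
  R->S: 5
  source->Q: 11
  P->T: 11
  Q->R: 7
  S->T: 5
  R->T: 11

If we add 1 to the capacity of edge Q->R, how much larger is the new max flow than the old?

1

Original max flow = 7.
After raising cap(Q->R), augmenting paths through that edge carry 1 more unit.
New max flow = 8. Increase = 1.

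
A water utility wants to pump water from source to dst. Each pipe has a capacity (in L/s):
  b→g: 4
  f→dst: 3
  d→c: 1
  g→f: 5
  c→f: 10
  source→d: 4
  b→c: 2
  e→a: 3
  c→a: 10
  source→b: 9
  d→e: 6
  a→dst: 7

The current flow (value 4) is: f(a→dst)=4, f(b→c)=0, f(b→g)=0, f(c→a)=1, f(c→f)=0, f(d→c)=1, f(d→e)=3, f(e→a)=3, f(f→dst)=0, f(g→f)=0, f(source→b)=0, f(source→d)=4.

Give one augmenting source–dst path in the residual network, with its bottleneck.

source→b→c→a→dst, bottleneck 2

Residual along source→b→c→a→dst: source→b: 9, b→c: 2, c→a: 9, a→dst: 3.
Bottleneck = min = 2.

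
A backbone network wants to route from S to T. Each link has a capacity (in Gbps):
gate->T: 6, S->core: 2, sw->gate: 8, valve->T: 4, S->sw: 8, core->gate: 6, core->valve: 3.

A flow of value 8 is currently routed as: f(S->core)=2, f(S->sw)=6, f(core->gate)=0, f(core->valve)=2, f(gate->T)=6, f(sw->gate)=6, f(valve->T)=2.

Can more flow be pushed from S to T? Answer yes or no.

Residual reachable from S: {S, gate, sw}; T is not reachable.
Saturated cut: S->core, gate->T with total capacity 8 = current flow value. Flow is maximum.

No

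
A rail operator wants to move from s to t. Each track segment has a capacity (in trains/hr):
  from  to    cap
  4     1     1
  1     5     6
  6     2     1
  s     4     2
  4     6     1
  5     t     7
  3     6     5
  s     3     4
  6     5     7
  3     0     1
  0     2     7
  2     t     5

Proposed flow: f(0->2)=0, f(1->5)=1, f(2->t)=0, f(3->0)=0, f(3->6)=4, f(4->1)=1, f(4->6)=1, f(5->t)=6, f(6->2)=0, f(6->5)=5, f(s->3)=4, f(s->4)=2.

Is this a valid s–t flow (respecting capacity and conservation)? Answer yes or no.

Yes

Every edge has 0 ≤ f(e) ≤ cap(e).
At each intermediate node, inflow equals outflow.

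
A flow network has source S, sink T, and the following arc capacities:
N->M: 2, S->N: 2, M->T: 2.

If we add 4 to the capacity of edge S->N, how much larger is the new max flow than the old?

0

Original max flow = 2.
Even with extra capacity on S->N, another cut of capacity 2 remains binding.
New max flow = 2. Increase = 0.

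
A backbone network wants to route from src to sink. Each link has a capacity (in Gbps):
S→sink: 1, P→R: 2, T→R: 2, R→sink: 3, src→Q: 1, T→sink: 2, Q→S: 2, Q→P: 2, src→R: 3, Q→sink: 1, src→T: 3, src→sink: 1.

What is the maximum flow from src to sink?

Augment src→sink: bottleneck 1. Total 1.
Augment src→T→sink: bottleneck 2. Total 3.
Augment src→Q→sink: bottleneck 1. Total 4.
Augment src→R→sink: bottleneck 3. Total 7.
No augmenting path remains in the residual graph.

7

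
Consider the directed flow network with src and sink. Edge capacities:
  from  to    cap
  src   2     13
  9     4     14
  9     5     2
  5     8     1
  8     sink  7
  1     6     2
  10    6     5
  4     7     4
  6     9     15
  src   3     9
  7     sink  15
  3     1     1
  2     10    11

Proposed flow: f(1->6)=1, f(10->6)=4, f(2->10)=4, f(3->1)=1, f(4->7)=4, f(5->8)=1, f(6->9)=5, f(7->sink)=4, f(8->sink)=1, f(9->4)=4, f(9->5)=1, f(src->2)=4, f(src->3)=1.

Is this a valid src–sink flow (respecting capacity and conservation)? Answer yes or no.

Every edge has 0 ≤ f(e) ≤ cap(e).
At each intermediate node, inflow equals outflow.

Yes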